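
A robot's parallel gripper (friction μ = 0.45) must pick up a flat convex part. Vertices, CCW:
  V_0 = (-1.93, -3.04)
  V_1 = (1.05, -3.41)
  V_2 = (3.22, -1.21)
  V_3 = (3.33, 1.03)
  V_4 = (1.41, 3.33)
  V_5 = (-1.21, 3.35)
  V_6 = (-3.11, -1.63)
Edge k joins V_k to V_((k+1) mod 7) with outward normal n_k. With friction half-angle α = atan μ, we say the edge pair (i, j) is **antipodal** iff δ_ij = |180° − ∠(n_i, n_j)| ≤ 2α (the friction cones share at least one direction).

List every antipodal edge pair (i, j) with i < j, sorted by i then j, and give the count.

α = atan 0.45 = 24.23°;  2α = 48.46°
n_0 = (-0.1232, -0.9924)
n_1 = (+0.7119, -0.7022)
n_2 = (+0.9988, -0.0490)
n_3 = (+0.7677, +0.6408)
n_4 = (+0.0076, +1.0000)
n_5 = (-0.9343, +0.3565)
n_6 = (-0.7669, -0.6418)
  (0,1): δ = 127.53°  ·
  (0,2): δ = 85.73°  ·
  (0,3): δ = 43.07°  ✓
  (0,4): δ = 6.64°  ✓
  (0,5): δ = 76.19°  ·
  (0,6): δ = 137.00°  ·
  (1,2): δ = 138.20°  ·
  (1,3): δ = 95.54°  ·
  (1,4): δ = 45.83°  ✓
  (1,5): δ = 23.72°  ✓
  (1,6): δ = 84.53°  ·
  (2,3): δ = 137.33°  ·
  (2,4): δ = 87.63°  ·
  (2,5): δ = 18.07°  ✓
  (2,6): δ = 42.74°  ✓
  (3,4): δ = 130.29°  ·
  (3,5): δ = 60.74°  ·
  (3,6): δ = 0.07°  ✓
  (4,5): δ = 110.45°  ·
  (4,6): δ = 49.64°  ·
  (5,6): δ = 119.19°  ·
antipodal pairs: 7

count = 7; pairs: (0,3), (0,4), (1,4), (1,5), (2,5), (2,6), (3,6)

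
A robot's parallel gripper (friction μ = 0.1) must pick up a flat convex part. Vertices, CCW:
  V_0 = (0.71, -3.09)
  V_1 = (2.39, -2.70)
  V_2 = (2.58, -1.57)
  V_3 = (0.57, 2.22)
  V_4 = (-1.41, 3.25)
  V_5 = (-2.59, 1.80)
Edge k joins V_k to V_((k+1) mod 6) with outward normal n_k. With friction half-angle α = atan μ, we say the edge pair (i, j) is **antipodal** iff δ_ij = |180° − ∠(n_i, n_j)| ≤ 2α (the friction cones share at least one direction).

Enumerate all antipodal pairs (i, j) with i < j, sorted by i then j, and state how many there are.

count = 1; pairs: (2,5)

α = atan 0.1 = 5.71°;  2α = 11.42°
n_0 = (+0.2261, -0.9741)
n_1 = (+0.9862, -0.1658)
n_2 = (+0.8834, +0.4685)
n_3 = (+0.4615, +0.8871)
n_4 = (-0.7756, +0.6312)
n_5 = (-0.8289, -0.5594)
  (0,1): δ = 112.61°  ·
  (0,2): δ = 75.13°  ·
  (0,3): δ = 40.55°  ·
  (0,4): δ = 37.79°  ·
  (0,5): δ = 110.94°  ·
  (1,2): δ = 142.52°  ·
  (1,3): δ = 107.94°  ·
  (1,4): δ = 29.59°  ·
  (1,5): δ = 43.56°  ·
  (2,3): δ = 145.42°  ·
  (2,4): δ = 67.08°  ·
  (2,5): δ = 6.07°  ✓
  (3,4): δ = 101.65°  ·
  (3,5): δ = 28.50°  ·
  (4,5): δ = 106.85°  ·
antipodal pairs: 1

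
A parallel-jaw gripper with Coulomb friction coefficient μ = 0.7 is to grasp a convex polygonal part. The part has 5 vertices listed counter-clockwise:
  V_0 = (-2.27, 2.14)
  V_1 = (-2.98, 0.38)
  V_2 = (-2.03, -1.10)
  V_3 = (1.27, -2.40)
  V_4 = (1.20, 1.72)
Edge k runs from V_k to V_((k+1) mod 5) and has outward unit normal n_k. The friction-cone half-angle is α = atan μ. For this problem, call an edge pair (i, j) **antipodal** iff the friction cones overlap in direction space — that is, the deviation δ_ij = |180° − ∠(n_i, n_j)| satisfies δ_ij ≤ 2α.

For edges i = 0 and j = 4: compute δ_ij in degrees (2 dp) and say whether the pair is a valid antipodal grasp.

δ = 105.07°, invalid

α = atan 0.7 = 34.99°;  2α = 69.98°
edge 0: e_0 = (-0.71, -1.76);  n_0 = (-0.9274, +0.3741)
edge 4: e_4 = (-3.47, +0.42);  n_4 = (+0.1202, +0.9928)
∠(n_0, n_4) = 74.93°
δ = |180° − 74.93°| = 105.07°
105.07° > 2α = 69.98°  →  invalid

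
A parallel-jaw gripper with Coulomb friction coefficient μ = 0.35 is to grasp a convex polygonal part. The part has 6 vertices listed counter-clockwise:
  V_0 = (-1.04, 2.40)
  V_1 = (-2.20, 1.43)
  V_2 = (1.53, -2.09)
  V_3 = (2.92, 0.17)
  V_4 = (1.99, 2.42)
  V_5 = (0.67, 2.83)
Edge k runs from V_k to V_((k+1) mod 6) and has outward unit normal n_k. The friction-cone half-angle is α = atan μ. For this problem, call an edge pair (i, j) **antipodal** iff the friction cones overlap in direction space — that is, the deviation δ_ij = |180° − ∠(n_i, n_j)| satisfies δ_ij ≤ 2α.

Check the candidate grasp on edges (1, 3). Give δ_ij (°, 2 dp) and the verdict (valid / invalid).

α = atan 0.35 = 19.29°;  2α = 38.58°
edge 1: e_1 = (+3.73, -3.52);  n_1 = (-0.6863, -0.7273)
edge 3: e_3 = (-0.93, +2.25);  n_3 = (+0.9242, +0.3820)
∠(n_1, n_3) = 155.80°
δ = |180° − 155.80°| = 24.20°
24.20° ≤ 2α = 38.58°  →  valid

δ = 24.20°, valid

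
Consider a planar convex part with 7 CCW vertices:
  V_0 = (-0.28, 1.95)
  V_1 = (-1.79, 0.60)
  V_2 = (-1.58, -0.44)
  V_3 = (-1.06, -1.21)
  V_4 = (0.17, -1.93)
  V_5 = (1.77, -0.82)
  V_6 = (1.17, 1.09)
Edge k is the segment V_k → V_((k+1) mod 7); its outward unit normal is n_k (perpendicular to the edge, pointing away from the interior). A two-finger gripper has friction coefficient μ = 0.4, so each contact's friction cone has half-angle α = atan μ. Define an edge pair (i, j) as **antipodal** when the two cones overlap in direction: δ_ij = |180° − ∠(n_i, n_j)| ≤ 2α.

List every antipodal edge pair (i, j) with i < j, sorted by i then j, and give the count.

count = 6; pairs: (0,4), (1,5), (2,5), (2,6), (3,5), (3,6)

α = atan 0.4 = 21.80°;  2α = 43.60°
n_0 = (-0.6665, +0.7455)
n_1 = (-0.9802, -0.1979)
n_2 = (-0.8287, -0.5597)
n_3 = (-0.5052, -0.8630)
n_4 = (+0.5700, -0.8216)
n_5 = (+0.9540, +0.2997)
n_6 = (+0.5101, +0.8601)
  (0,1): δ = 120.38°  ·
  (0,2): δ = 97.77°  ·
  (0,3): δ = 72.14°  ·
  (0,4): δ = 7.05°  ✓
  (0,5): δ = 65.64°  ·
  (0,6): δ = 107.53°  ·
  (1,2): δ = 157.38°  ·
  (1,3): δ = 131.76°  ·
  (1,4): δ = 66.66°  ·
  (1,5): δ = 6.02°  ✓
  (1,6): δ = 47.91°  ·
  (2,3): δ = 154.38°  ·
  (2,4): δ = 89.28°  ·
  (2,5): δ = 16.59°  ✓
  (2,6): δ = 25.30°  ✓
  (3,4): δ = 114.91°  ·
  (3,5): δ = 42.22°  ✓
  (3,6): δ = 0.33°  ✓
  (4,5): δ = 107.31°  ·
  (4,6): δ = 65.42°  ·
  (5,6): δ = 138.11°  ·
antipodal pairs: 6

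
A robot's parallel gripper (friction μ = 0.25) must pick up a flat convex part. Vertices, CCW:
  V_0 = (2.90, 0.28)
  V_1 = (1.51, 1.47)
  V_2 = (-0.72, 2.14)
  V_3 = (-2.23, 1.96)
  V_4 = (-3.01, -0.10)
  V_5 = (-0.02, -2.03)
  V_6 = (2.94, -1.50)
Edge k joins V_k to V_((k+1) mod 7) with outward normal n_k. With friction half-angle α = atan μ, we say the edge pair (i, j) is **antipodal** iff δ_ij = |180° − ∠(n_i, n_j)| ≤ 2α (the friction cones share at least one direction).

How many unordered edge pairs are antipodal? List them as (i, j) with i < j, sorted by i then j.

α = atan 0.25 = 14.04°;  2α = 28.07°
n_0 = (+0.6503, +0.7596)
n_1 = (+0.2877, +0.9577)
n_2 = (-0.1184, +0.9930)
n_3 = (-0.9352, +0.3541)
n_4 = (-0.5423, -0.8402)
n_5 = (+0.1763, -0.9843)
n_6 = (+0.9997, +0.0225)
  (0,1): δ = 156.16°  ·
  (0,2): δ = 132.63°  ·
  (0,3): δ = 70.17°  ·
  (0,4): δ = 7.73°  ✓
  (0,5): δ = 50.72°  ·
  (0,6): δ = 131.85°  ·
  (1,2): δ = 156.48°  ·
  (1,3): δ = 94.02°  ·
  (1,4): δ = 16.12°  ✓
  (1,5): δ = 26.87°  ✓
  (1,6): δ = 108.01°  ·
  (2,3): δ = 117.54°  ·
  (2,4): δ = 39.64°  ·
  (2,5): δ = 3.35°  ✓
  (2,6): δ = 84.49°  ·
  (3,4): δ = 102.10°  ·
  (3,5): δ = 59.11°  ·
  (3,6): δ = 22.03°  ✓
  (4,5): δ = 137.01°  ·
  (4,6): δ = 55.87°  ·
  (5,6): δ = 98.86°  ·
antipodal pairs: 5

count = 5; pairs: (0,4), (1,4), (1,5), (2,5), (3,6)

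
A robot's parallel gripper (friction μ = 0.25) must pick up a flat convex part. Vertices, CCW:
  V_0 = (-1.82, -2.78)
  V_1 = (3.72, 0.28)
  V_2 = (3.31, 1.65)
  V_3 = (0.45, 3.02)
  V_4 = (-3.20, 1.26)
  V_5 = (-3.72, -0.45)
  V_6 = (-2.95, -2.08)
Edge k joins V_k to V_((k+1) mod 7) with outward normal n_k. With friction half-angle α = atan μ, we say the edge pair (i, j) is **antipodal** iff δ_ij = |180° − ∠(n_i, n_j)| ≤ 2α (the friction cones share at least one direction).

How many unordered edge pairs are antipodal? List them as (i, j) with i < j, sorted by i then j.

α = atan 0.25 = 14.04°;  2α = 28.07°
n_0 = (+0.4835, -0.8753)
n_1 = (+0.9580, +0.2867)
n_2 = (+0.4320, +0.9019)
n_3 = (-0.4343, +0.9008)
n_4 = (-0.9567, +0.2909)
n_5 = (-0.9042, -0.4271)
n_6 = (-0.5266, -0.8501)
  (0,1): δ = 102.25°  ·
  (0,2): δ = 54.51°  ·
  (0,3): δ = 3.17°  ✓
  (0,4): δ = 44.17°  ·
  (0,5): δ = 86.37°  ·
  (0,6): δ = 119.31°  ·
  (1,2): δ = 132.26°  ·
  (1,3): δ = 80.92°  ·
  (1,4): δ = 33.58°  ·
  (1,5): δ = 8.62°  ✓
  (1,6): δ = 41.56°  ·
  (2,3): δ = 128.66°  ·
  (2,4): δ = 81.32°  ·
  (2,5): δ = 39.12°  ·
  (2,6): δ = 6.18°  ✓
  (3,4): δ = 132.66°  ·
  (3,5): δ = 90.46°  ·
  (3,6): δ = 57.52°  ·
  (4,5): δ = 137.80°  ·
  (4,6): δ = 104.86°  ·
  (5,6): δ = 147.06°  ·
antipodal pairs: 3

count = 3; pairs: (0,3), (1,5), (2,6)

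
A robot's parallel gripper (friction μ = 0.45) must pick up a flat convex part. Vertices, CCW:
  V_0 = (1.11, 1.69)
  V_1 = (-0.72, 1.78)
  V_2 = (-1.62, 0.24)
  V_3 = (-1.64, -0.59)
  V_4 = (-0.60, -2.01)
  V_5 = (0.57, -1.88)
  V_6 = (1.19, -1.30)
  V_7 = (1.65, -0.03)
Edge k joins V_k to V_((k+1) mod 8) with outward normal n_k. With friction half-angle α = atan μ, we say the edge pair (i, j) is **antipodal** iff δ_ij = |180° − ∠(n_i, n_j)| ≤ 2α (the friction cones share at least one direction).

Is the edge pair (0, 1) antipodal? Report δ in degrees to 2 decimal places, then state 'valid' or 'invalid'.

α = atan 0.45 = 24.23°;  2α = 48.46°
edge 0: e_0 = (-1.83, +0.09);  n_0 = (+0.0491, +0.9988)
edge 1: e_1 = (-0.90, -1.54);  n_1 = (-0.8634, +0.5046)
∠(n_0, n_1) = 62.51°
δ = |180° − 62.51°| = 117.49°
117.49° > 2α = 48.46°  →  invalid

δ = 117.49°, invalid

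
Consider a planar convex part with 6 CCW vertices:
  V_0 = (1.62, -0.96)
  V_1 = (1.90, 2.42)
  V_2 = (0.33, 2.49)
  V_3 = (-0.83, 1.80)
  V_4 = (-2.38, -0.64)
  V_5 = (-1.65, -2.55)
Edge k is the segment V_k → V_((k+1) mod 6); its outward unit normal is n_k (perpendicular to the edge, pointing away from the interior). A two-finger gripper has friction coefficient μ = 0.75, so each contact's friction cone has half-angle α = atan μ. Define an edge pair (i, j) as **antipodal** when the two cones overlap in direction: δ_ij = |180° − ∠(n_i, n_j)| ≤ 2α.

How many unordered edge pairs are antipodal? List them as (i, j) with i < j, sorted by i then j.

count = 7; pairs: (0,2), (0,3), (0,4), (1,4), (1,5), (2,5), (3,5)

α = atan 0.75 = 36.87°;  2α = 73.74°
n_0 = (+0.9966, -0.0826)
n_1 = (+0.0445, +0.9990)
n_2 = (-0.5112, +0.8594)
n_3 = (-0.8441, +0.5362)
n_4 = (-0.9341, -0.3570)
n_5 = (+0.4373, -0.8993)
  (0,1): δ = 87.82°  ·
  (0,2): δ = 54.52°  ✓
  (0,3): δ = 27.69°  ✓
  (0,4): δ = 25.65°  ✓
  (0,5): δ = 120.67°  ·
  (1,2): δ = 146.70°  ·
  (1,3): δ = 119.87°  ·
  (1,4): δ = 66.53°  ✓
  (1,5): δ = 28.48°  ✓
  (2,3): δ = 153.17°  ·
  (2,4): δ = 99.83°  ·
  (2,5): δ = 4.81°  ✓
  (3,4): δ = 126.66°  ·
  (3,5): δ = 31.64°  ✓
  (4,5): δ = 84.99°  ·
antipodal pairs: 7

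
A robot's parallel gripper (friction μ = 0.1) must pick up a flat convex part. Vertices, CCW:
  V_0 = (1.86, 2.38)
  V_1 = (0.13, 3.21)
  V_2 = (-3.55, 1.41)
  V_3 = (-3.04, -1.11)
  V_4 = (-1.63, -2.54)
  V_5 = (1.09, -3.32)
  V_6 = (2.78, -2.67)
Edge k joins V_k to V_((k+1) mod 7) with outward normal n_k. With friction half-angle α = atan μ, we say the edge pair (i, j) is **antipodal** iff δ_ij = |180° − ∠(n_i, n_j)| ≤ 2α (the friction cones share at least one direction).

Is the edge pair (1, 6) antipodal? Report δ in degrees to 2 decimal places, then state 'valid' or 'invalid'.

α = atan 0.1 = 5.71°;  2α = 11.42°
edge 1: e_1 = (-3.68, -1.80);  n_1 = (-0.4394, +0.8983)
edge 6: e_6 = (-0.92, +5.05);  n_6 = (+0.9838, +0.1792)
∠(n_1, n_6) = 105.74°
δ = |180° − 105.74°| = 74.26°
74.26° > 2α = 11.42°  →  invalid

δ = 74.26°, invalid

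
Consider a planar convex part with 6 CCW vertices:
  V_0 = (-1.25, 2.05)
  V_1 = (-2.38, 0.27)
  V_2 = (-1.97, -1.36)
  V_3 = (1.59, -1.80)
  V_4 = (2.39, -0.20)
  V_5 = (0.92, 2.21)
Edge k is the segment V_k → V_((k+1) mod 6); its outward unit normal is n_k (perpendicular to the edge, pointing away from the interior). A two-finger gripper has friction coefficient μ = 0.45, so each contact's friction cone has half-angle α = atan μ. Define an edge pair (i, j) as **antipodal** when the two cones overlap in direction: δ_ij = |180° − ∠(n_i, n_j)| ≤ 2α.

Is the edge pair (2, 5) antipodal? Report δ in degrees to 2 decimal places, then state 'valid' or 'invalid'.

δ = 11.26°, valid

α = atan 0.45 = 24.23°;  2α = 48.46°
edge 2: e_2 = (+3.56, -0.44);  n_2 = (-0.1227, -0.9924)
edge 5: e_5 = (-2.17, -0.16);  n_5 = (-0.0735, +0.9973)
∠(n_2, n_5) = 168.74°
δ = |180° − 168.74°| = 11.26°
11.26° ≤ 2α = 48.46°  →  valid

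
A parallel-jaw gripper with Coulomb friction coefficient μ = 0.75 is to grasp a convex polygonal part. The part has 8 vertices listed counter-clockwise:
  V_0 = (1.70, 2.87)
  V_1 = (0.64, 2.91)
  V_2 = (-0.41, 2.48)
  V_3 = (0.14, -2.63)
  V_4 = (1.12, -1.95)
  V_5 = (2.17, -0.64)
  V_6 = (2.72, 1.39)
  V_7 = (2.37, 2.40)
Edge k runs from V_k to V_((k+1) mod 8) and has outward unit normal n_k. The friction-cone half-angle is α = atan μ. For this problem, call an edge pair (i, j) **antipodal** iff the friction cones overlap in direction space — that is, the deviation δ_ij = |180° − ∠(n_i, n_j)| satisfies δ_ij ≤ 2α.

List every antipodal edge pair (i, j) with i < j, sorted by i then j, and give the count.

α = atan 0.75 = 36.87°;  2α = 73.74°
n_0 = (+0.0377, +0.9993)
n_1 = (-0.3790, +0.9254)
n_2 = (-0.9943, -0.1070)
n_3 = (+0.5701, -0.8216)
n_4 = (+0.7803, -0.6254)
n_5 = (+0.9652, -0.2615)
n_6 = (+0.9449, +0.3274)
n_7 = (+0.5743, +0.8187)
  (0,1): δ = 155.57°  ·
  (0,2): δ = 81.70°  ·
  (0,3): δ = 36.92°  ✓
  (0,4): δ = 53.45°  ✓
  (0,5): δ = 77.00°  ·
  (0,6): δ = 111.27°  ·
  (0,7): δ = 147.11°  ·
  (1,2): δ = 106.13°  ·
  (1,3): δ = 12.49°  ✓
  (1,4): δ = 29.02°  ✓
  (1,5): δ = 52.57°  ✓
  (1,6): δ = 86.84°  ·
  (1,7): δ = 122.68°  ·
  (2,3): δ = 61.39°  ✓
  (2,4): δ = 44.86°  ✓
  (2,5): δ = 21.30°  ✓
  (2,6): δ = 12.97°  ✓
  (2,7): δ = 48.81°  ✓
  (3,4): δ = 163.47°  ·
  (3,5): δ = 139.92°  ·
  (3,6): δ = 105.64°  ·
  (3,7): δ = 69.81°  ✓
  (4,5): δ = 156.45°  ·
  (4,6): δ = 122.17°  ·
  (4,7): δ = 86.34°  ·
  (5,6): δ = 145.73°  ·
  (5,7): δ = 109.89°  ·
  (6,7): δ = 144.16°  ·
antipodal pairs: 11

count = 11; pairs: (0,3), (0,4), (1,3), (1,4), (1,5), (2,3), (2,4), (2,5), (2,6), (2,7), (3,7)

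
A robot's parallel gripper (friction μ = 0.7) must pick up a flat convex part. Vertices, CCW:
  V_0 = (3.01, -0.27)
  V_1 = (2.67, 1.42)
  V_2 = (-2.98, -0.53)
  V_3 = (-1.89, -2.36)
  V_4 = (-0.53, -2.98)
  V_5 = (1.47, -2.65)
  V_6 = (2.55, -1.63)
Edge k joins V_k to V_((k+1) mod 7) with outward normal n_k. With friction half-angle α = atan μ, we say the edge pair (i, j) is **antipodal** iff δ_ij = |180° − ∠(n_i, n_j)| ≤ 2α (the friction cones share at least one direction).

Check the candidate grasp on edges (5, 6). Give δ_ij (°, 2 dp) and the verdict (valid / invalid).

δ = 152.05°, invalid

α = atan 0.7 = 34.99°;  2α = 69.98°
edge 5: e_5 = (+1.08, +1.02);  n_5 = (+0.6866, -0.7270)
edge 6: e_6 = (+0.46, +1.36);  n_6 = (+0.9473, -0.3204)
∠(n_5, n_6) = 27.95°
δ = |180° − 27.95°| = 152.05°
152.05° > 2α = 69.98°  →  invalid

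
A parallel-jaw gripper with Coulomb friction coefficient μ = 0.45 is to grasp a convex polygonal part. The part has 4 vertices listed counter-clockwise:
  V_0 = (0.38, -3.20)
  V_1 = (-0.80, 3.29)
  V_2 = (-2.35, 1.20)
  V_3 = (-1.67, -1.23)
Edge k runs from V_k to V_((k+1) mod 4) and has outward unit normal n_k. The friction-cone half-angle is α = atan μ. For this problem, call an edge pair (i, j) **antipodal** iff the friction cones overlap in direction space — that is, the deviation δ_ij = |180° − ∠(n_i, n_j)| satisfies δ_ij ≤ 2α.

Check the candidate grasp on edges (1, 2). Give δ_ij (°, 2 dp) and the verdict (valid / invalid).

α = atan 0.45 = 24.23°;  2α = 48.46°
edge 1: e_1 = (-1.55, -2.09);  n_1 = (-0.8032, +0.5957)
edge 2: e_2 = (+0.68, -2.43);  n_2 = (-0.9630, -0.2695)
∠(n_1, n_2) = 52.20°
δ = |180° − 52.20°| = 127.80°
127.80° > 2α = 48.46°  →  invalid

δ = 127.80°, invalid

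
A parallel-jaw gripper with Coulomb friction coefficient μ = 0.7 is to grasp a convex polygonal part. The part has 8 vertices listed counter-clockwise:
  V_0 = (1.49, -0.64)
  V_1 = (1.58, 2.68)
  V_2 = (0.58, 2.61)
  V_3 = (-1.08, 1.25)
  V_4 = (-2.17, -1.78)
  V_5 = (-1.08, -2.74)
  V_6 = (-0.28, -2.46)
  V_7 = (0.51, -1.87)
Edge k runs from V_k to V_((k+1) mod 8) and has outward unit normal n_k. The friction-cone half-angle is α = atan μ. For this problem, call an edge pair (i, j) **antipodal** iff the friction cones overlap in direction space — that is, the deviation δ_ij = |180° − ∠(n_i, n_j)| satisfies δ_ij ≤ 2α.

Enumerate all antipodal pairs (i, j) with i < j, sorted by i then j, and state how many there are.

α = atan 0.7 = 34.99°;  2α = 69.98°
n_0 = (+0.9996, -0.0271)
n_1 = (-0.0698, +0.9976)
n_2 = (-0.6337, +0.7735)
n_3 = (-0.9410, +0.3385)
n_4 = (-0.6609, -0.7504)
n_5 = (+0.3304, -0.9439)
n_6 = (+0.5984, -0.8012)
n_7 = (+0.7821, -0.6231)
  (0,1): δ = 84.44°  ·
  (0,2): δ = 49.12°  ✓
  (0,3): δ = 18.23°  ✓
  (0,4): δ = 50.18°  ✓
  (0,5): δ = 110.84°  ·
  (0,6): δ = 128.31°  ·
  (0,7): δ = 143.01°  ·
  (1,2): δ = 144.68°  ·
  (1,3): δ = 113.79°  ·
  (1,4): δ = 45.38°  ✓
  (1,5): δ = 15.29°  ✓
  (1,6): δ = 32.75°  ✓
  (1,7): δ = 47.45°  ✓
  (2,3): δ = 149.11°  ·
  (2,4): δ = 80.70°  ·
  (2,5): δ = 20.04°  ✓
  (2,6): δ = 2.57°  ✓
  (2,7): δ = 12.13°  ✓
  (3,4): δ = 111.59°  ·
  (3,5): δ = 50.92°  ✓
  (3,6): δ = 33.46°  ✓
  (3,7): δ = 18.76°  ✓
  (4,5): δ = 119.34°  ·
  (4,6): δ = 101.87°  ·
  (4,7): δ = 87.17°  ·
  (5,6): δ = 162.54°  ·
  (5,7): δ = 147.84°  ·
  (6,7): δ = 165.30°  ·
antipodal pairs: 13

count = 13; pairs: (0,2), (0,3), (0,4), (1,4), (1,5), (1,6), (1,7), (2,5), (2,6), (2,7), (3,5), (3,6), (3,7)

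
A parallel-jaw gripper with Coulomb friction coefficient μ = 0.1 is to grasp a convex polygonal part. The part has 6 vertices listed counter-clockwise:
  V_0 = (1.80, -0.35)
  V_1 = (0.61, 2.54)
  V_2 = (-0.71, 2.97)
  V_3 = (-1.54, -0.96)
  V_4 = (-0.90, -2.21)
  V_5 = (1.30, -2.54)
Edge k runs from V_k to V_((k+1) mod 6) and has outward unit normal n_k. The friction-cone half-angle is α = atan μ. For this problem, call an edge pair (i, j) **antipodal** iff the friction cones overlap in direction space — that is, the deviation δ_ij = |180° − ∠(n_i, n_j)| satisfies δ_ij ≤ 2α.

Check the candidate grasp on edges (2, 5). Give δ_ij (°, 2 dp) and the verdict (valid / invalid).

δ = 0.94°, valid

α = atan 0.1 = 5.71°;  2α = 11.42°
edge 2: e_2 = (-0.83, -3.93);  n_2 = (-0.9784, +0.2066)
edge 5: e_5 = (+0.50, +2.19);  n_5 = (+0.9749, -0.2226)
∠(n_2, n_5) = 179.06°
δ = |180° − 179.06°| = 0.94°
0.94° ≤ 2α = 11.42°  →  valid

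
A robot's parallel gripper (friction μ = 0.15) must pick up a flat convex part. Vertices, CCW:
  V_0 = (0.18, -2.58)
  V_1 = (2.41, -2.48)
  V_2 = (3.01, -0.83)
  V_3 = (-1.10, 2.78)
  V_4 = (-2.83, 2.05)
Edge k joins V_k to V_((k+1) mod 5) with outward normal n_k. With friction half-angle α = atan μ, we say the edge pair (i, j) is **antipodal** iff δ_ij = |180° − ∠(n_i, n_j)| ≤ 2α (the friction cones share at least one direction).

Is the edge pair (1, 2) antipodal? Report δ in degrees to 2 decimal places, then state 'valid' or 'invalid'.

α = atan 0.15 = 8.53°;  2α = 17.06°
edge 1: e_1 = (+0.60, +1.65);  n_1 = (+0.9398, -0.3417)
edge 2: e_2 = (-4.11, +3.61);  n_2 = (+0.6599, +0.7513)
∠(n_1, n_2) = 68.69°
δ = |180° − 68.69°| = 111.31°
111.31° > 2α = 17.06°  →  invalid

δ = 111.31°, invalid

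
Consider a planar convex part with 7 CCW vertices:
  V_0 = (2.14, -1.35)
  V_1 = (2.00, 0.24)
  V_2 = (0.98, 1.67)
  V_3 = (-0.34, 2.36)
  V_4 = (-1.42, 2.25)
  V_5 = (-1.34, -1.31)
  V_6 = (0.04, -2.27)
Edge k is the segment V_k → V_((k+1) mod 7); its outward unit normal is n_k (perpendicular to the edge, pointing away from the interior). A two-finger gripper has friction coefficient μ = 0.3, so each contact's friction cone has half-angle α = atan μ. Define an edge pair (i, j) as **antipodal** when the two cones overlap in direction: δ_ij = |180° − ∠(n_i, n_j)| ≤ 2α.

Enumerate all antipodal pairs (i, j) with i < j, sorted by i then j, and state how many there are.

α = atan 0.3 = 16.70°;  2α = 33.40°
n_0 = (+0.9961, +0.0877)
n_1 = (+0.8141, +0.5807)
n_2 = (+0.4633, +0.8862)
n_3 = (-0.1013, +0.9949)
n_4 = (-0.9997, -0.0225)
n_5 = (-0.5711, -0.8209)
n_6 = (+0.4013, -0.9160)
  (0,1): δ = 149.53°  ·
  (0,2): δ = 122.63°  ·
  (0,3): δ = 89.22°  ·
  (0,4): δ = 3.74°  ✓
  (0,5): δ = 50.14°  ·
  (0,6): δ = 108.63°  ·
  (1,2): δ = 153.10°  ·
  (1,3): δ = 119.68°  ·
  (1,4): δ = 34.21°  ·
  (1,5): δ = 19.68°  ✓
  (1,6): δ = 78.16°  ·
  (2,3): δ = 146.59°  ·
  (2,4): δ = 61.12°  ·
  (2,5): δ = 7.23°  ✓
  (2,6): δ = 51.26°  ·
  (3,4): δ = 94.53°  ·
  (3,5): δ = 40.64°  ·
  (3,6): δ = 17.84°  ✓
  (4,5): δ = 126.11°  ·
  (4,6): δ = 67.63°  ·
  (5,6): δ = 121.52°  ·
antipodal pairs: 4

count = 4; pairs: (0,4), (1,5), (2,5), (3,6)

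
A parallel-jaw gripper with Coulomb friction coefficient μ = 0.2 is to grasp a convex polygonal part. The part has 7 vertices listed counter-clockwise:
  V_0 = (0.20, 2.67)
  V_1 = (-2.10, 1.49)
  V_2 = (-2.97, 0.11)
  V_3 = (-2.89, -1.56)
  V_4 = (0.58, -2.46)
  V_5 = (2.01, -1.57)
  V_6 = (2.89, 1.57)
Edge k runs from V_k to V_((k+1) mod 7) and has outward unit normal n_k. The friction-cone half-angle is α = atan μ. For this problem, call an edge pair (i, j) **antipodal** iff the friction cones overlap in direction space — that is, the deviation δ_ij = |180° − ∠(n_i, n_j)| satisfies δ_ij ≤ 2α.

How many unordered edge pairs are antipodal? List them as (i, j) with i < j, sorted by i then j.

α = atan 0.2 = 11.31°;  2α = 22.62°
n_0 = (-0.4565, +0.8897)
n_1 = (-0.8459, +0.5333)
n_2 = (-0.9989, -0.0478)
n_3 = (-0.2511, -0.9680)
n_4 = (+0.5284, -0.8490)
n_5 = (+0.9629, -0.2699)
n_6 = (+0.3785, +0.9256)
  (0,1): δ = 149.39°  ·
  (0,2): δ = 114.42°  ·
  (0,3): δ = 41.70°  ·
  (0,4): δ = 4.74°  ✓
  (0,5): δ = 47.18°  ·
  (0,6): δ = 130.60°  ·
  (1,2): δ = 145.03°  ·
  (1,3): δ = 72.31°  ·
  (1,4): δ = 25.87°  ·
  (1,5): δ = 16.57°  ✓
  (1,6): δ = 99.99°  ·
  (2,3): δ = 107.28°  ·
  (2,4): δ = 60.85°  ·
  (2,5): δ = 18.40°  ✓
  (2,6): δ = 65.02°  ·
  (3,4): δ = 133.56°  ·
  (3,5): δ = 91.12°  ·
  (3,6): δ = 7.70°  ✓
  (4,5): δ = 137.55°  ·
  (4,6): δ = 54.14°  ·
  (5,6): δ = 96.58°  ·
antipodal pairs: 4

count = 4; pairs: (0,4), (1,5), (2,5), (3,6)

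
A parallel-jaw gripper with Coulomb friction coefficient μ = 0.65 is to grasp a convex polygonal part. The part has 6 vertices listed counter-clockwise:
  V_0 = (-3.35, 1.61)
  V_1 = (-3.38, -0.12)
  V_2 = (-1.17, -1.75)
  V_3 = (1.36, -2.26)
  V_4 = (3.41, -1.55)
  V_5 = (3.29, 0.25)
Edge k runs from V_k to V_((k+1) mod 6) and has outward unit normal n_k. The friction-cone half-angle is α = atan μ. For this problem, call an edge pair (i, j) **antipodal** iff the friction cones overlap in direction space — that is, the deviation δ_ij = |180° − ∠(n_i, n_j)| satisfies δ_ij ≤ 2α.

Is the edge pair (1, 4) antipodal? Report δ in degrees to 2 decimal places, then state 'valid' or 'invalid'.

δ = 49.78°, valid

α = atan 0.65 = 33.02°;  2α = 66.05°
edge 1: e_1 = (+2.21, -1.63);  n_1 = (-0.5936, -0.8048)
edge 4: e_4 = (-0.12, +1.80);  n_4 = (+0.9978, +0.0665)
∠(n_1, n_4) = 130.22°
δ = |180° − 130.22°| = 49.78°
49.78° ≤ 2α = 66.05°  →  valid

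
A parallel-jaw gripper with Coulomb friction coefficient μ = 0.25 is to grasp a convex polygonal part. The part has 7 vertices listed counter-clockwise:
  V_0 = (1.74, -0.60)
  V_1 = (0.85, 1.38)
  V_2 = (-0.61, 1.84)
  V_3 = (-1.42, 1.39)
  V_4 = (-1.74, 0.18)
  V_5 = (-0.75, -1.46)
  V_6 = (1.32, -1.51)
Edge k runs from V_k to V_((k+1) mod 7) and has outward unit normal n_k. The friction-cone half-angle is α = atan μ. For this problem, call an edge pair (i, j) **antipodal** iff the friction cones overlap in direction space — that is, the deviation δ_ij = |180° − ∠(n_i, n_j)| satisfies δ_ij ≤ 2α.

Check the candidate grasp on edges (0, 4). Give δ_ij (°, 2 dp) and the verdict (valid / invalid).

α = atan 0.25 = 14.04°;  2α = 28.07°
edge 0: e_0 = (-0.89, +1.98);  n_0 = (+0.9121, +0.4100)
edge 4: e_4 = (+0.99, -1.64);  n_4 = (-0.8561, -0.5168)
∠(n_0, n_4) = 173.09°
δ = |180° − 173.09°| = 6.91°
6.91° ≤ 2α = 28.07°  →  valid

δ = 6.91°, valid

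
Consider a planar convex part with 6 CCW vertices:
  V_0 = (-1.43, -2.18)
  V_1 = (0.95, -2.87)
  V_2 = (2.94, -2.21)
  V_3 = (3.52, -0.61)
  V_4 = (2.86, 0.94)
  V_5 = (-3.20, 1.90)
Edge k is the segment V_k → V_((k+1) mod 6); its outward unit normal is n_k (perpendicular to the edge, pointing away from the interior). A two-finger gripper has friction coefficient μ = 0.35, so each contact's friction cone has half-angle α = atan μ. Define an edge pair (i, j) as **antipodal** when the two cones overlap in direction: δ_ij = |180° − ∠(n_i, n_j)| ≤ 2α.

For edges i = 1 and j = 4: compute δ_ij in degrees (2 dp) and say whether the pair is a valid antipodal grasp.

δ = 27.35°, valid

α = atan 0.35 = 19.29°;  2α = 38.58°
edge 1: e_1 = (+1.99, +0.66);  n_1 = (+0.3148, -0.9492)
edge 4: e_4 = (-6.06, +0.96);  n_4 = (+0.1565, +0.9877)
∠(n_1, n_4) = 152.65°
δ = |180° − 152.65°| = 27.35°
27.35° ≤ 2α = 38.58°  →  valid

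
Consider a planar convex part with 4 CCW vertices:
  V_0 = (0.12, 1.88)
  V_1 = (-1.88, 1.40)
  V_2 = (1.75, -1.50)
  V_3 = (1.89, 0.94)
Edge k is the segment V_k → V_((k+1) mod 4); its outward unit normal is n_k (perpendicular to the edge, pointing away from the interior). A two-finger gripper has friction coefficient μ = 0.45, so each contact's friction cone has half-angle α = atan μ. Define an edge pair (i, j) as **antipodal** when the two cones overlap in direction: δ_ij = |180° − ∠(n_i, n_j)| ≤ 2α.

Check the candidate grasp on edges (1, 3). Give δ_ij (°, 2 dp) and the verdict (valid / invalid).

δ = 10.65°, valid

α = atan 0.45 = 24.23°;  2α = 48.46°
edge 1: e_1 = (+3.63, -2.90);  n_1 = (-0.6242, -0.7813)
edge 3: e_3 = (-1.77, +0.94);  n_3 = (+0.4690, +0.8832)
∠(n_1, n_3) = 169.35°
δ = |180° − 169.35°| = 10.65°
10.65° ≤ 2α = 48.46°  →  valid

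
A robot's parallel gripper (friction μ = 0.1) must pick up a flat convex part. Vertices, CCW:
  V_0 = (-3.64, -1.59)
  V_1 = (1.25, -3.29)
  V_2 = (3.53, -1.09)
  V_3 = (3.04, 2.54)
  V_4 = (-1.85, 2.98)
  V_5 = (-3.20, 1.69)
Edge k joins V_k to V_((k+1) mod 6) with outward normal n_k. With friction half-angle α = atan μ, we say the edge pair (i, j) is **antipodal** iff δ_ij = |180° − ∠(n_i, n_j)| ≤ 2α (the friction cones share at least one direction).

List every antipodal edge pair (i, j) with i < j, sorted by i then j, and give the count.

count = 1; pairs: (1,4)

α = atan 0.1 = 5.71°;  2α = 11.42°
n_0 = (-0.3284, -0.9445)
n_1 = (+0.6944, -0.7196)
n_2 = (+0.9910, +0.1338)
n_3 = (+0.0896, +0.9960)
n_4 = (-0.6909, +0.7230)
n_5 = (-0.9911, +0.1330)
  (0,1): δ = 116.85°  ·
  (0,2): δ = 63.14°  ·
  (0,3): δ = 14.03°  ·
  (0,4): δ = 62.87°  ·
  (0,5): δ = 101.53°  ·
  (1,2): δ = 126.29°  ·
  (1,3): δ = 49.12°  ·
  (1,4): δ = 0.28°  ✓
  (1,5): δ = 38.38°  ·
  (2,3): δ = 102.83°  ·
  (2,4): δ = 53.99°  ·
  (2,5): δ = 15.33°  ·
  (3,4): δ = 131.16°  ·
  (3,5): δ = 92.50°  ·
  (4,5): δ = 141.34°  ·
antipodal pairs: 1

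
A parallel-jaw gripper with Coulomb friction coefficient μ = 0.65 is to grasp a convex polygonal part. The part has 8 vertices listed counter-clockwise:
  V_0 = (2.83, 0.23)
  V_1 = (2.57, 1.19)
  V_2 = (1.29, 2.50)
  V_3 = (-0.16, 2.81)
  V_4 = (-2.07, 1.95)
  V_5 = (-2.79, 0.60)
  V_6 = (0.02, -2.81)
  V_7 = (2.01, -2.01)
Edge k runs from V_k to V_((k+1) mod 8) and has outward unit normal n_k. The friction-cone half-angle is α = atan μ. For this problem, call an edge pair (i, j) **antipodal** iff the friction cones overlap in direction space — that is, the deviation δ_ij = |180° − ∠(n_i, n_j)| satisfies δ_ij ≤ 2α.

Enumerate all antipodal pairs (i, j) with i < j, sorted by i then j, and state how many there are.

α = atan 0.65 = 33.02°;  2α = 66.05°
n_0 = (+0.9652, +0.2614)
n_1 = (+0.7152, +0.6989)
n_2 = (+0.2091, +0.9779)
n_3 = (-0.4106, +0.9118)
n_4 = (-0.8824, +0.4706)
n_5 = (-0.7717, -0.6359)
n_6 = (+0.3730, -0.9278)
n_7 = (+0.9391, -0.3438)
  (0,1): δ = 150.82°  ·
  (0,2): δ = 117.22°  ·
  (0,3): δ = 80.91°  ·
  (0,4): δ = 43.23°  ✓
  (0,5): δ = 24.34°  ✓
  (0,6): δ = 96.75°  ·
  (0,7): δ = 144.74°  ·
  (1,2): δ = 146.40°  ·
  (1,3): δ = 110.10°  ·
  (1,4): δ = 72.41°  ·
  (1,5): δ = 4.85°  ✓
  (1,6): δ = 67.56°  ·
  (1,7): δ = 115.56°  ·
  (2,3): δ = 143.69°  ·
  (2,4): δ = 106.00°  ·
  (2,5): δ = 38.44°  ✓
  (2,6): δ = 33.97°  ✓
  (2,7): δ = 81.96°  ·
  (3,4): δ = 142.31°  ·
  (3,5): δ = 74.75°  ·
  (3,6): δ = 2.34°  ✓
  (3,7): δ = 45.65°  ✓
  (4,5): δ = 112.44°  ·
  (4,6): δ = 40.03°  ✓
  (4,7): δ = 7.97°  ✓
  (5,6): δ = 107.59°  ·
  (5,7): δ = 59.60°  ✓
  (6,7): δ = 132.01°  ·
antipodal pairs: 10

count = 10; pairs: (0,4), (0,5), (1,5), (2,5), (2,6), (3,6), (3,7), (4,6), (4,7), (5,7)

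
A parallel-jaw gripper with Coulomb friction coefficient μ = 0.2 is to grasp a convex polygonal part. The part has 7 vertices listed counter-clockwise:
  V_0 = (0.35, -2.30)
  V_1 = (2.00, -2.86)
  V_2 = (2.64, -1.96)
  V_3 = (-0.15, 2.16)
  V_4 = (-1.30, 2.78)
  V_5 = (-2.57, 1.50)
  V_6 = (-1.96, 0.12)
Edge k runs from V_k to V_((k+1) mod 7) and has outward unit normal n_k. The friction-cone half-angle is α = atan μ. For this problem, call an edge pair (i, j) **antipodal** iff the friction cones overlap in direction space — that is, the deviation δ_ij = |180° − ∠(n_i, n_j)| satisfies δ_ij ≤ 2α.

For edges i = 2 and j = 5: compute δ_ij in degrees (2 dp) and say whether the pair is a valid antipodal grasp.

α = atan 0.2 = 11.31°;  2α = 22.62°
edge 2: e_2 = (-2.79, +4.12);  n_2 = (+0.8280, +0.5607)
edge 5: e_5 = (+0.61, -1.38);  n_5 = (-0.9146, -0.4043)
∠(n_2, n_5) = 169.74°
δ = |180° − 169.74°| = 10.26°
10.26° ≤ 2α = 22.62°  →  valid

δ = 10.26°, valid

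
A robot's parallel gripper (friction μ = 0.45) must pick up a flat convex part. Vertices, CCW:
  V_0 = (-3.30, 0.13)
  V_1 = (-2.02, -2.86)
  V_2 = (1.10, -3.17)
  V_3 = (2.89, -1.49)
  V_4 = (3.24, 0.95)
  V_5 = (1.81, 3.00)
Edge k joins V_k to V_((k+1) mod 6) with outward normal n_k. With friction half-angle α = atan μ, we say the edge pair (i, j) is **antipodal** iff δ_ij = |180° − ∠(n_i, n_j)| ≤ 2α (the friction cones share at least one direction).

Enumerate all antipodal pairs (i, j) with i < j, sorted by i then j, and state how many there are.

count = 4; pairs: (0,3), (0,4), (1,5), (2,5)

α = atan 0.45 = 24.23°;  2α = 48.46°
n_0 = (-0.9193, -0.3935)
n_1 = (-0.0989, -0.9951)
n_2 = (+0.6843, -0.7292)
n_3 = (+0.9899, -0.1420)
n_4 = (+0.8202, +0.5721)
n_5 = (-0.4897, +0.8719)
  (0,1): δ = 118.85°  ·
  (0,2): δ = 69.99°  ·
  (0,3): δ = 31.34°  ✓
  (0,4): δ = 11.72°  ✓
  (0,5): δ = 96.15°  ·
  (1,2): δ = 131.14°  ·
  (1,3): δ = 92.49°  ·
  (1,4): δ = 49.43°  ·
  (1,5): δ = 34.99°  ✓
  (2,3): δ = 141.35°  ·
  (2,4): δ = 98.29°  ·
  (2,5): δ = 13.86°  ✓
  (3,4): δ = 136.94°  ·
  (3,5): δ = 52.52°  ·
  (4,5): δ = 95.58°  ·
antipodal pairs: 4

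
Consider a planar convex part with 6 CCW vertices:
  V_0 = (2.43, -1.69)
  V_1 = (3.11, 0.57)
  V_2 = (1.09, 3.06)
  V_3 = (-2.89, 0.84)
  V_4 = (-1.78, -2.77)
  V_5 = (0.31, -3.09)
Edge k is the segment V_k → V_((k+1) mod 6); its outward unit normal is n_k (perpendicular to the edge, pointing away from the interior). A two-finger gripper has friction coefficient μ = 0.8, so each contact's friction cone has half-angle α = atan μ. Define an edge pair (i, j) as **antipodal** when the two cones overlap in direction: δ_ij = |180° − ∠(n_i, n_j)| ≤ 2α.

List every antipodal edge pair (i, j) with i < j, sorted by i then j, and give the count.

count = 7; pairs: (0,2), (0,3), (1,3), (1,4), (2,4), (2,5), (3,5)

α = atan 0.8 = 38.66°;  2α = 77.32°
n_0 = (+0.9576, -0.2881)
n_1 = (+0.7766, +0.6300)
n_2 = (-0.4871, +0.8733)
n_3 = (-0.9558, -0.2939)
n_4 = (-0.1513, -0.9885)
n_5 = (+0.5511, -0.8345)
  (0,1): δ = 124.20°  ·
  (0,2): δ = 44.10°  ✓
  (0,3): δ = 33.84°  ✓
  (0,4): δ = 98.04°  ·
  (0,5): δ = 140.19°  ·
  (1,2): δ = 99.90°  ·
  (1,3): δ = 21.96°  ✓
  (1,4): δ = 42.24°  ✓
  (1,5): δ = 84.39°  ·
  (2,3): δ = 102.06°  ·
  (2,4): δ = 37.86°  ✓
  (2,5): δ = 4.29°  ✓
  (3,4): δ = 115.80°  ·
  (3,5): δ = 73.65°  ✓
  (4,5): δ = 137.86°  ·
antipodal pairs: 7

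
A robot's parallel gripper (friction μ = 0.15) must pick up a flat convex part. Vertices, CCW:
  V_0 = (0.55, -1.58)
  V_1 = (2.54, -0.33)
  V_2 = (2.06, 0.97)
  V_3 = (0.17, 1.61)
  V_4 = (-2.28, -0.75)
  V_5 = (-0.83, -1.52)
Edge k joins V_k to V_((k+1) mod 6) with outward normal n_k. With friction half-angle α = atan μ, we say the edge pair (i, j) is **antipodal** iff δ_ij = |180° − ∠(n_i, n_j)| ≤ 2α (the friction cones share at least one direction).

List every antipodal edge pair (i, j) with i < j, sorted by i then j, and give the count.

count = 3; pairs: (0,3), (2,4), (2,5)

α = atan 0.15 = 8.53°;  2α = 17.06°
n_0 = (+0.5319, -0.8468)
n_1 = (+0.9381, +0.3464)
n_2 = (+0.3207, +0.9472)
n_3 = (-0.6938, +0.7202)
n_4 = (-0.4690, -0.8832)
n_5 = (-0.0434, -0.9991)
  (0,1): δ = 101.87°  ·
  (0,2): δ = 50.84°  ·
  (0,3): δ = 11.79°  ✓
  (0,4): δ = 119.90°  ·
  (0,5): δ = 145.38°  ·
  (1,2): δ = 128.97°  ·
  (1,3): δ = 66.34°  ·
  (1,4): δ = 41.76°  ·
  (1,5): δ = 67.24°  ·
  (2,3): δ = 117.36°  ·
  (2,4): δ = 9.26°  ✓
  (2,5): δ = 16.22°  ✓
  (3,4): δ = 71.90°  ·
  (3,5): δ = 46.42°  ·
  (4,5): δ = 154.52°  ·
antipodal pairs: 3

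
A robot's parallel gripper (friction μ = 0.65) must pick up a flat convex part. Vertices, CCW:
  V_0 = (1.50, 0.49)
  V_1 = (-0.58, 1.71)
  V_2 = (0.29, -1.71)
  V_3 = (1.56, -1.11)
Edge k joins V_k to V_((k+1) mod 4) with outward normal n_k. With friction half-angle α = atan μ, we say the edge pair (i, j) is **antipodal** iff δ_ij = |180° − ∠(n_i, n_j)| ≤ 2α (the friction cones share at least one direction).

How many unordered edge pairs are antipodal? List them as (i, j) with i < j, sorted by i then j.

α = atan 0.65 = 33.02°;  2α = 66.05°
n_0 = (+0.5059, +0.8626)
n_1 = (-0.9691, -0.2465)
n_2 = (+0.4272, -0.9042)
n_3 = (+0.9993, +0.0375)
  (0,1): δ = 45.33°  ✓
  (0,2): δ = 55.68°  ✓
  (0,3): δ = 122.54°  ·
  (1,2): δ = 78.98°  ·
  (1,3): δ = 12.12°  ✓
  (2,3): δ = 113.14°  ·
antipodal pairs: 3

count = 3; pairs: (0,1), (0,2), (1,3)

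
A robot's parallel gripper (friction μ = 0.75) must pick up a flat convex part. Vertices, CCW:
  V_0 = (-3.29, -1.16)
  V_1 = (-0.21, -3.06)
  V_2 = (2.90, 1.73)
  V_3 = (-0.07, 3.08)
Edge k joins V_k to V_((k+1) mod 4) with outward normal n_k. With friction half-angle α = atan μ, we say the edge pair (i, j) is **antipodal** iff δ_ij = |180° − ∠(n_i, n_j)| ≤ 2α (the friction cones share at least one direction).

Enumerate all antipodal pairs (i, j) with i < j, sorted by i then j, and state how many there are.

count = 2; pairs: (0,2), (1,3)

α = atan 0.75 = 36.87°;  2α = 73.74°
n_0 = (-0.5250, -0.8511)
n_1 = (+0.8387, -0.5446)
n_2 = (+0.4138, +0.9104)
n_3 = (-0.7964, +0.6048)
  (0,1): δ = 91.32°  ·
  (0,2): δ = 7.23°  ✓
  (0,3): δ = 84.46°  ·
  (1,2): δ = 81.45°  ·
  (1,3): δ = 4.22°  ✓
  (2,3): δ = 102.77°  ·
antipodal pairs: 2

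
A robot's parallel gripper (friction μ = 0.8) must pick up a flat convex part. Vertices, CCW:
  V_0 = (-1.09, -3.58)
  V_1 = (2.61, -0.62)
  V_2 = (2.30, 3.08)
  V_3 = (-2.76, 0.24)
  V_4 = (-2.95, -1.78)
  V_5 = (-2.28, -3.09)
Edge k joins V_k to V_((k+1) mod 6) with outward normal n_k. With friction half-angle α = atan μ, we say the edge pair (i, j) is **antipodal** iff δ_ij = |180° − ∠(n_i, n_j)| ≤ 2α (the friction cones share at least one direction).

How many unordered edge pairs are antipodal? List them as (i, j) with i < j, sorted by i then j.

count = 7; pairs: (0,2), (0,3), (1,2), (1,3), (1,4), (1,5), (2,5)

α = atan 0.8 = 38.66°;  2α = 77.32°
n_0 = (+0.6247, -0.7809)
n_1 = (+0.9965, +0.0835)
n_2 = (-0.4894, +0.8720)
n_3 = (-0.9956, +0.0936)
n_4 = (-0.8903, -0.4554)
n_5 = (-0.3807, -0.9247)
  (0,1): δ = 123.87°  ·
  (0,2): δ = 9.36°  ✓
  (0,3): δ = 45.97°  ✓
  (0,4): δ = 78.43°  ·
  (0,5): δ = 118.96°  ·
  (1,2): δ = 65.49°  ✓
  (1,3): δ = 10.16°  ✓
  (1,4): δ = 22.30°  ✓
  (1,5): δ = 62.83°  ✓
  (2,3): δ = 124.68°  ·
  (2,4): δ = 92.22°  ·
  (2,5): δ = 51.68°  ✓
  (3,4): δ = 147.54°  ·
  (3,5): δ = 107.01°  ·
  (4,5): δ = 139.47°  ·
antipodal pairs: 7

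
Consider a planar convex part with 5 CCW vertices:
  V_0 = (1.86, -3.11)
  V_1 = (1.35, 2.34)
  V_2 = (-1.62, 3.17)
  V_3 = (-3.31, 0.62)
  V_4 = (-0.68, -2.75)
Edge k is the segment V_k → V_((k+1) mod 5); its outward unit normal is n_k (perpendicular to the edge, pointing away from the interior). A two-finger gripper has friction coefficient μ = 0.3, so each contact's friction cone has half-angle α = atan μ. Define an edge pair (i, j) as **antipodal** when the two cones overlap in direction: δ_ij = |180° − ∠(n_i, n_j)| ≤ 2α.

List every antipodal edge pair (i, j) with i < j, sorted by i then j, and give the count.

count = 2; pairs: (0,3), (1,4)

α = atan 0.3 = 16.70°;  2α = 33.40°
n_0 = (+0.9957, +0.0932)
n_1 = (+0.2691, +0.9631)
n_2 = (-0.8336, +0.5524)
n_3 = (-0.7883, -0.6152)
n_4 = (-0.1403, -0.9901)
  (0,1): δ = 110.96°  ·
  (0,2): δ = 38.88°  ·
  (0,3): δ = 32.62°  ✓
  (0,4): δ = 76.59°  ·
  (1,2): δ = 107.92°  ·
  (1,3): δ = 36.42°  ·
  (1,4): δ = 7.55°  ✓
  (2,3): δ = 108.50°  ·
  (2,4): δ = 64.53°  ·
  (3,4): δ = 136.04°  ·
antipodal pairs: 2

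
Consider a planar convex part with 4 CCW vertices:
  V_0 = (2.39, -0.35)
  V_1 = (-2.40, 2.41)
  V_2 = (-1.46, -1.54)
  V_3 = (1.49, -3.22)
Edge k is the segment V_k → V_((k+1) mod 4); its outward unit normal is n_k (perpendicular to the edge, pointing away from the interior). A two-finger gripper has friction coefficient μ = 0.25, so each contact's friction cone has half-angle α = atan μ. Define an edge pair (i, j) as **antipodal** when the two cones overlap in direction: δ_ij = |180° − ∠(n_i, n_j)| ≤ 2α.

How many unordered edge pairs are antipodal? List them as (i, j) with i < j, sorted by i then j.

α = atan 0.25 = 14.04°;  2α = 28.07°
n_0 = (+0.4993, +0.8665)
n_1 = (-0.9728, -0.2315)
n_2 = (-0.4949, -0.8690)
n_3 = (+0.9542, -0.2992)
  (0,1): δ = 46.66°  ·
  (0,2): δ = 0.29°  ✓
  (0,3): δ = 102.54°  ·
  (1,2): δ = 133.05°  ·
  (1,3): δ = 30.80°  ·
  (2,3): δ = 77.75°  ·
antipodal pairs: 1

count = 1; pairs: (0,2)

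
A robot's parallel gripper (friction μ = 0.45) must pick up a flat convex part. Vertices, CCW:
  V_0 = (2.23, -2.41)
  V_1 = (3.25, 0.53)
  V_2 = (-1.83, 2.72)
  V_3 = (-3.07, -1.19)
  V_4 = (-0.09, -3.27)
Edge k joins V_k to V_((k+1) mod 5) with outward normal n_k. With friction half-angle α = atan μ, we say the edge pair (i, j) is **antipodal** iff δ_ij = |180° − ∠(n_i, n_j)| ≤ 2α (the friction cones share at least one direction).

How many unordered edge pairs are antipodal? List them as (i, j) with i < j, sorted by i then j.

count = 3; pairs: (0,2), (1,3), (1,4)

α = atan 0.45 = 24.23°;  2α = 48.46°
n_0 = (+0.9448, -0.3278)
n_1 = (+0.3959, +0.9183)
n_2 = (-0.9532, +0.3023)
n_3 = (-0.5724, -0.8200)
n_4 = (+0.3476, -0.9377)
  (0,1): δ = 94.19°  ·
  (0,2): δ = 1.54°  ✓
  (0,3): δ = 74.22°  ·
  (0,4): δ = 129.47°  ·
  (1,2): δ = 84.27°  ·
  (1,3): δ = 11.59°  ✓
  (1,4): δ = 43.66°  ✓
  (2,3): δ = 107.32°  ·
  (2,4): δ = 52.07°  ·
  (3,4): δ = 124.75°  ·
antipodal pairs: 3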